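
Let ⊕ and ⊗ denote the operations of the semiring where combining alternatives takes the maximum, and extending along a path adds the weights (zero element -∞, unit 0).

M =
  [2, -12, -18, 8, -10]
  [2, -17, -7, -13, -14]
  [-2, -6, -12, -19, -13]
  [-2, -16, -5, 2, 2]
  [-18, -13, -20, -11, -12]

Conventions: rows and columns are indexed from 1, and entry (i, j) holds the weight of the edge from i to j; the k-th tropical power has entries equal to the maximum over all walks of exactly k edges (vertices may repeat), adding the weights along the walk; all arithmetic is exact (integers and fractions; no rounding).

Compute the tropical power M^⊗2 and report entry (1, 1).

M^⊗2:
  [6, -8, 3, 10, 10]
  [4, -10, -16, 10, -8]
  [0, -14, -13, 6, -12]
  [0, -11, -3, 6, 4]
  [-11, -25, -16, -9, -9]
Key observation: the optimum is the walk 1->4->1, with weight 8 + (-2) = 6.
Optimal value attained by: walk 1->4->1.
Answer: (M^⊗2)[1][1] = 6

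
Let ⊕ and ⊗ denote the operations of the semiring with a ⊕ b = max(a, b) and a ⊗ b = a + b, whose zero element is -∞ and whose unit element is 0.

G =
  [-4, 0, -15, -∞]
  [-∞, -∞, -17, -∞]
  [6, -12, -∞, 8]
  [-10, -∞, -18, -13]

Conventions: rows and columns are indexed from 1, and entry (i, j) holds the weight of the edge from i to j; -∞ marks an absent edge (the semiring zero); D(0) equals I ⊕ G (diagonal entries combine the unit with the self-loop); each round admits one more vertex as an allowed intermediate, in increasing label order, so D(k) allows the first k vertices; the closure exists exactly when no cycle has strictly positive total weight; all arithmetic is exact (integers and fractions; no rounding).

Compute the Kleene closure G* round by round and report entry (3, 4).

D(0):
  [0, 0, -15, -∞]
  [-∞, 0, -17, -∞]
  [6, -12, 0, 8]
  [-10, -∞, -18, 0]
D(1):
  [0, 0, -15, -∞]
  [-∞, 0, -17, -∞]
  [6, 6, 0, 8]
  [-10, -10, -18, 0]
D(2):
  [0, 0, -15, -∞]
  [-∞, 0, -17, -∞]
  [6, 6, 0, 8]
  [-10, -10, -18, 0]
D(3):
  [0, 0, -15, -7]
  [-11, 0, -17, -9]
  [6, 6, 0, 8]
  [-10, -10, -18, 0]
D(4):
  [0, 0, -15, -7]
  [-11, 0, -17, -9]
  [6, 6, 0, 8]
  [-10, -10, -18, 0]
Answer: G*[3][4] = 8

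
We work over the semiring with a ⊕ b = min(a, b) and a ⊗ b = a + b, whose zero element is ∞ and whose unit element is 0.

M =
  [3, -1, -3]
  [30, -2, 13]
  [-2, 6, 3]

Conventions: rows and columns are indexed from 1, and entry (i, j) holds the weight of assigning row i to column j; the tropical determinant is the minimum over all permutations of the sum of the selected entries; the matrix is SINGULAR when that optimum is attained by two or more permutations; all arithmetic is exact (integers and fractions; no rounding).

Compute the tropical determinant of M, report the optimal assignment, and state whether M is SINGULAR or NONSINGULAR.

σ = (1, 2, 3): 3 + (-2) + 3 = 4
σ = (1, 3, 2): 3 + 13 + 6 = 22
σ = (2, 1, 3): (-1) + 30 + 3 = 32
σ = (2, 3, 1): (-1) + 13 + (-2) = 10
σ = (3, 1, 2): (-3) + 30 + 6 = 33
σ = (3, 2, 1): (-3) + (-2) + (-2) = -7
Optimal value attained by: σ = (3, 2, 1).
Answer: det⊕(M) = -7; verdict: NONSINGULAR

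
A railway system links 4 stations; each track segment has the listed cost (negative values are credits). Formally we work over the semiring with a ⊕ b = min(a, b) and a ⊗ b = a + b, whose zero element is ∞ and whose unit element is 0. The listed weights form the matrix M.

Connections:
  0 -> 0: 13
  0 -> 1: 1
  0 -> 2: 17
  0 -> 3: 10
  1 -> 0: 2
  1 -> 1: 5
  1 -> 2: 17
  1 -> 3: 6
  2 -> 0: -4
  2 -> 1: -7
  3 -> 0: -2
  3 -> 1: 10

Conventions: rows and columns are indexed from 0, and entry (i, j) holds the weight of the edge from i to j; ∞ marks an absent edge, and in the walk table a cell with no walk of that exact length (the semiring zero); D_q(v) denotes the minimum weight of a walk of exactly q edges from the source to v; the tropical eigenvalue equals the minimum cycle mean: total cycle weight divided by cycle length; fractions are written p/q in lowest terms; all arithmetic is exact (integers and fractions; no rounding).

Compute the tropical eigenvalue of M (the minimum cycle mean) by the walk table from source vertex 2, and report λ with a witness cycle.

q=0: [∞, ∞, 0, ∞]
q=1: [-4, -7, ∞, ∞]
q=2: [-5, -3, 10, -1]
q=3: [-3, -4, 12, 3]
q=4: [-2, -2, 13, 2]
Optimal cycle mean attained by: cycle 0->1->0, total 1 + 2, length 2.
Answer: λ = 3/2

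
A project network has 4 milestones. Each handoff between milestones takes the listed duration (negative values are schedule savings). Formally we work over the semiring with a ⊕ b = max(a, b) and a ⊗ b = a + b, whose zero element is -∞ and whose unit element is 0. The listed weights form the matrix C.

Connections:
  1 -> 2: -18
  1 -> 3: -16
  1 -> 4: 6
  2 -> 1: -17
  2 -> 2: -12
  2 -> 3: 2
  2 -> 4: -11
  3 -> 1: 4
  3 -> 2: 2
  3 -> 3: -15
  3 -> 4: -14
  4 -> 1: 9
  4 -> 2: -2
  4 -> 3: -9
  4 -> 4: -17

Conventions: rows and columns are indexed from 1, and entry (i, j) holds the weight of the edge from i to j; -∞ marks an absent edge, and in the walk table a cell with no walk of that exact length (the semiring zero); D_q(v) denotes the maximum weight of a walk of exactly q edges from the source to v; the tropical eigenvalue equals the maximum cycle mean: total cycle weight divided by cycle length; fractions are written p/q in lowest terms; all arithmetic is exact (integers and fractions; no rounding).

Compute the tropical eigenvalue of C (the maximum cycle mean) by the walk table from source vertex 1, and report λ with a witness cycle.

q=0: [0, -∞, -∞, -∞]
q=1: [-∞, -18, -16, 6]
q=2: [15, 4, -3, -11]
q=3: [1, -1, 6, 21]
q=4: [30, 19, 12, 7]
Optimal cycle mean attained by: cycle 1->4->1, total 6 + 9, length 2.
Answer: λ = 15/2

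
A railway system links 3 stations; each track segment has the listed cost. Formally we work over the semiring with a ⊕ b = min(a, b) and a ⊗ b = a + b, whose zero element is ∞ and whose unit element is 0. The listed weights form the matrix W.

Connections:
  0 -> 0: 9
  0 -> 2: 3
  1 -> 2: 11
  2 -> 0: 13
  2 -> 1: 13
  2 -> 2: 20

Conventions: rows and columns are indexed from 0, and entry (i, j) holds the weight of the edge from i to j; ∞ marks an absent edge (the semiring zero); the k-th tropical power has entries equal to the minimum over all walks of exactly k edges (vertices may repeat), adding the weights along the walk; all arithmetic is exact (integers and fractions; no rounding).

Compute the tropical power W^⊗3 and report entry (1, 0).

W^⊗2:
  [16, 16, 12]
  [24, 24, 31]
  [22, 33, 16]
W^⊗3:
  [25, 25, 19]
  [33, 44, 27]
  [29, 29, 25]
Key observation: the optimum is the walk 1->2->0->0, with weight 11 + 13 + 9 = 33.
Optimal value attained by: walk 1->2->0->0.
Answer: (W^⊗3)[1][0] = 33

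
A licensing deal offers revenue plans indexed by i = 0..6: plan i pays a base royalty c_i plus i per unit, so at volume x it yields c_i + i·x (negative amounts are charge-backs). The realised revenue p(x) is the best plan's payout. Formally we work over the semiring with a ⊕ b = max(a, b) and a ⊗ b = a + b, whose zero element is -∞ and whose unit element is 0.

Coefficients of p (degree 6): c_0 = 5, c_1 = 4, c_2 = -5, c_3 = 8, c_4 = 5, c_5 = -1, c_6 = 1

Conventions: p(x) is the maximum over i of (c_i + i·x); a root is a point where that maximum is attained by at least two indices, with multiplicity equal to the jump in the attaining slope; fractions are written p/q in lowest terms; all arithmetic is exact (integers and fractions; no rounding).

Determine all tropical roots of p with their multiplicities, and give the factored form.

hull edge (i=0, c=5) to (i=3, c=8): slope 1, span 3
hull edge (i=3, c=8) to (i=6, c=1): slope -7/3, span 3
Factored form: p(x) = 1 ⊗ (x ⊕ (-1)) ⊗ (x ⊕ (-1)) ⊗ (x ⊕ (-1)) ⊗ (x ⊕ 7/3) ⊗ (x ⊕ 7/3) ⊗ (x ⊕ 7/3)
Answer: roots = -1 (mult 3), 7/3 (mult 3)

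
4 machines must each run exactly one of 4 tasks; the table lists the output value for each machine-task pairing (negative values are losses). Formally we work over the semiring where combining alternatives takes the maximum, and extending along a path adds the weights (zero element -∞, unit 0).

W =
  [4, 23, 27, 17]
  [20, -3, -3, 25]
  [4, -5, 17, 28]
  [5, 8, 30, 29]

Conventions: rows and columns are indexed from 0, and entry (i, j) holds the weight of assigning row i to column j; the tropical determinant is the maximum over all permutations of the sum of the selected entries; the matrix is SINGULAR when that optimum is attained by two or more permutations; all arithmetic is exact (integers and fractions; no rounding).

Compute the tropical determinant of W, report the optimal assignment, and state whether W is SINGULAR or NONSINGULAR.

σ = (0, 1, 2, 3): 4 + (-3) + 17 + 29 = 47
σ = (0, 1, 3, 2): 4 + (-3) + 28 + 30 = 59
σ = (0, 2, 1, 3): 4 + (-3) + (-5) + 29 = 25
σ = (0, 2, 3, 1): 4 + (-3) + 28 + 8 = 37
σ = (0, 3, 1, 2): 4 + 25 + (-5) + 30 = 54
σ = (0, 3, 2, 1): 4 + 25 + 17 + 8 = 54
σ = (1, 0, 2, 3): 23 + 20 + 17 + 29 = 89
σ = (1, 0, 3, 2): 23 + 20 + 28 + 30 = 101
σ = (1, 2, 0, 3): 23 + (-3) + 4 + 29 = 53
σ = (1, 2, 3, 0): 23 + (-3) + 28 + 5 = 53
σ = (1, 3, 0, 2): 23 + 25 + 4 + 30 = 82
σ = (1, 3, 2, 0): 23 + 25 + 17 + 5 = 70
σ = (2, 0, 1, 3): 27 + 20 + (-5) + 29 = 71
σ = (2, 0, 3, 1): 27 + 20 + 28 + 8 = 83
σ = (2, 1, 0, 3): 27 + (-3) + 4 + 29 = 57
σ = (2, 1, 3, 0): 27 + (-3) + 28 + 5 = 57
σ = (2, 3, 0, 1): 27 + 25 + 4 + 8 = 64
σ = (2, 3, 1, 0): 27 + 25 + (-5) + 5 = 52
σ = (3, 0, 1, 2): 17 + 20 + (-5) + 30 = 62
σ = (3, 0, 2, 1): 17 + 20 + 17 + 8 = 62
σ = (3, 1, 0, 2): 17 + (-3) + 4 + 30 = 48
σ = (3, 1, 2, 0): 17 + (-3) + 17 + 5 = 36
σ = (3, 2, 0, 1): 17 + (-3) + 4 + 8 = 26
σ = (3, 2, 1, 0): 17 + (-3) + (-5) + 5 = 14
Optimal value attained by: σ = (1, 0, 3, 2).
Answer: det⊕(W) = 101; verdict: NONSINGULAR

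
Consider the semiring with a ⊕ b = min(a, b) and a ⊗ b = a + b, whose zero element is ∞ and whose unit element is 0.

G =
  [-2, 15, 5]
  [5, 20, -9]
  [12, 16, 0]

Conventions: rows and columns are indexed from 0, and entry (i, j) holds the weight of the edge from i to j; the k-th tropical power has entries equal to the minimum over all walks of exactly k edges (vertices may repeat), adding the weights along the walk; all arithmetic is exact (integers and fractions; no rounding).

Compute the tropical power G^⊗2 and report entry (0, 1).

G^⊗2:
  [-4, 13, 3]
  [3, 7, -9]
  [10, 16, 0]
Key observation: the optimum is the walk 0->0->1, with weight (-2) + 15 = 13.
Optimal value attained by: walk 0->0->1.
Answer: (G^⊗2)[0][1] = 13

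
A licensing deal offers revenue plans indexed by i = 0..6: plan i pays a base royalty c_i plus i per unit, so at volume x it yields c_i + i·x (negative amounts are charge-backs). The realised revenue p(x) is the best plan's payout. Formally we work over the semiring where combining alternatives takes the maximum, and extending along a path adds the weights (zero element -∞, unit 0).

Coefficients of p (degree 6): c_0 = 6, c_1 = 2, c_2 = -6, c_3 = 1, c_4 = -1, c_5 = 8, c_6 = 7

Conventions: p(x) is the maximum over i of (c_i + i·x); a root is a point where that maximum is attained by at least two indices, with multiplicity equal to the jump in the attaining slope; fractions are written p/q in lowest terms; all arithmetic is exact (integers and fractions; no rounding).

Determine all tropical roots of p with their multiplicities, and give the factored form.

hull edge (i=0, c=6) to (i=5, c=8): slope 2/5, span 5
hull edge (i=5, c=8) to (i=6, c=7): slope -1, span 1
Factored form: p(x) = 7 ⊗ (x ⊕ (-2/5)) ⊗ (x ⊕ (-2/5)) ⊗ (x ⊕ (-2/5)) ⊗ (x ⊕ (-2/5)) ⊗ (x ⊕ (-2/5)) ⊗ (x ⊕ 1)
Answer: roots = -2/5 (mult 5), 1 (mult 1)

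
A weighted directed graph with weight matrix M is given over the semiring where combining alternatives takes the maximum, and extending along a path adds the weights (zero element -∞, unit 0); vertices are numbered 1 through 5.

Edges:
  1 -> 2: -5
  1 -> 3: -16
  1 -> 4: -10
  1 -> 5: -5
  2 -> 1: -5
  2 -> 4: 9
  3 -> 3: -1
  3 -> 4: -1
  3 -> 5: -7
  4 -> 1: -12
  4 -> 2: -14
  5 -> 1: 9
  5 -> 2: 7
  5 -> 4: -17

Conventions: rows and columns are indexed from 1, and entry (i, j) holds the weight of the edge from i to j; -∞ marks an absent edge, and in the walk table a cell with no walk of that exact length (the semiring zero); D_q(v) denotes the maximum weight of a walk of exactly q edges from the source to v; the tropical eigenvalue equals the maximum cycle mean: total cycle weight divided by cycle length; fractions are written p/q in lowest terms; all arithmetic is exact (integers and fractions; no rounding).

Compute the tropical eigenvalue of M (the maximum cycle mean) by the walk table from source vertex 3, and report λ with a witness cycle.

q=0: [-∞, -∞, 0, -∞, -∞]
q=1: [-∞, -∞, -1, -1, -7]
q=2: [2, 0, -2, -2, -8]
q=3: [1, -1, -3, 9, -3]
q=4: [6, 4, -4, 8, -4]
q=5: [5, 3, -5, 13, 1]
Optimal cycle mean attained by: cycle 1->5->1, total (-5) + 9, length 2.
Answer: λ = 2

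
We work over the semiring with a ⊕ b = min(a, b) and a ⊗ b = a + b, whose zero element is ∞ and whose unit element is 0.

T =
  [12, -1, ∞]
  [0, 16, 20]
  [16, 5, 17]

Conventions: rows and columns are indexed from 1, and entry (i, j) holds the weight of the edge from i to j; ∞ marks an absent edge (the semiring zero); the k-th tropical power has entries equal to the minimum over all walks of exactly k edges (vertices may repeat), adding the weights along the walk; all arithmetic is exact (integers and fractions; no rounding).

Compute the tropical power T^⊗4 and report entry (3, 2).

T^⊗2:
  [-1, 11, 19]
  [12, -1, 36]
  [5, 15, 25]
T^⊗3:
  [11, -2, 31]
  [-1, 11, 19]
  [15, 4, 35]
T^⊗4:
  [-2, 10, 18]
  [11, -2, 31]
  [4, 14, 24]
Key observation: the optimum is the walk 3->1->2->1->2, with weight 16 + (-1) + 0 + (-1) = 14.
Optimal value attained by: walk 3->1->2->1->2.
Answer: (T^⊗4)[3][2] = 14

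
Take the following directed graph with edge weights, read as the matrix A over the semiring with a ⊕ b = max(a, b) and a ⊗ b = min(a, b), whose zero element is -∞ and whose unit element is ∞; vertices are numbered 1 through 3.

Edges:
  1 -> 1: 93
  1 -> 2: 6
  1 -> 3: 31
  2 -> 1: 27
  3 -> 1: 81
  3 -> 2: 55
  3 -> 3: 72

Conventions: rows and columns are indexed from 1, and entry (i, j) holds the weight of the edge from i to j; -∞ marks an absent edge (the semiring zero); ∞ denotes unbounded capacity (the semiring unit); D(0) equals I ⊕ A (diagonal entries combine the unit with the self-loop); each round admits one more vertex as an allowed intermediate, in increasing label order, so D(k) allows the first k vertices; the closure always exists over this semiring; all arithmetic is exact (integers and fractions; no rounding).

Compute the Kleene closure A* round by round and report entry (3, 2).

D(0):
  [∞, 6, 31]
  [27, ∞, -∞]
  [81, 55, ∞]
D(1):
  [∞, 6, 31]
  [27, ∞, 27]
  [81, 55, ∞]
D(2):
  [∞, 6, 31]
  [27, ∞, 27]
  [81, 55, ∞]
D(3):
  [∞, 31, 31]
  [27, ∞, 27]
  [81, 55, ∞]
Answer: A*[3][2] = 55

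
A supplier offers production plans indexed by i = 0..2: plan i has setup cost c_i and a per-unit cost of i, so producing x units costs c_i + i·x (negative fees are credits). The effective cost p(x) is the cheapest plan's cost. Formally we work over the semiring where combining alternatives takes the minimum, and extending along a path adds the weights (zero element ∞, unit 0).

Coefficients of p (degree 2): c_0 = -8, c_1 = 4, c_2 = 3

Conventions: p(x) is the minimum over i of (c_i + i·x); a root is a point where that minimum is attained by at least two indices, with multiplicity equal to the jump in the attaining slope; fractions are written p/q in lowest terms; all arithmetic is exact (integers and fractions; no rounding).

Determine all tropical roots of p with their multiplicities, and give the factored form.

hull edge (i=0, c=-8) to (i=2, c=3): slope 11/2, span 2
Factored form: p(x) = 3 ⊗ (x ⊕ (-11/2)) ⊗ (x ⊕ (-11/2))
Answer: roots = -11/2 (mult 2)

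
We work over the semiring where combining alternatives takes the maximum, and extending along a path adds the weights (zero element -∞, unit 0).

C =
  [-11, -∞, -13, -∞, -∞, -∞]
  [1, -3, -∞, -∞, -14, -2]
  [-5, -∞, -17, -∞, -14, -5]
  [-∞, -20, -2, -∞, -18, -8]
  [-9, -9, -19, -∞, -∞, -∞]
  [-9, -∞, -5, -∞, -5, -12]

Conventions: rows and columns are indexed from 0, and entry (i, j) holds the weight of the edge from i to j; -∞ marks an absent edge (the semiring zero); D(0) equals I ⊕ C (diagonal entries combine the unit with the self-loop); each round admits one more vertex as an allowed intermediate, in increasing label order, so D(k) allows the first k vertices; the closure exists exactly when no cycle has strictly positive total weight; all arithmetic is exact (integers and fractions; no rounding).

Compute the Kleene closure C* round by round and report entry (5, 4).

D(0):
  [0, -∞, -13, -∞, -∞, -∞]
  [1, 0, -∞, -∞, -14, -2]
  [-5, -∞, 0, -∞, -14, -5]
  [-∞, -20, -2, 0, -18, -8]
  [-9, -9, -19, -∞, 0, -∞]
  [-9, -∞, -5, -∞, -5, 0]
D(1):
  [0, -∞, -13, -∞, -∞, -∞]
  [1, 0, -12, -∞, -14, -2]
  [-5, -∞, 0, -∞, -14, -5]
  [-∞, -20, -2, 0, -18, -8]
  [-9, -9, -19, -∞, 0, -∞]
  [-9, -∞, -5, -∞, -5, 0]
D(2):
  [0, -∞, -13, -∞, -∞, -∞]
  [1, 0, -12, -∞, -14, -2]
  [-5, -∞, 0, -∞, -14, -5]
  [-19, -20, -2, 0, -18, -8]
  [-8, -9, -19, -∞, 0, -11]
  [-9, -∞, -5, -∞, -5, 0]
D(3):
  [0, -∞, -13, -∞, -27, -18]
  [1, 0, -12, -∞, -14, -2]
  [-5, -∞, 0, -∞, -14, -5]
  [-7, -20, -2, 0, -16, -7]
  [-8, -9, -19, -∞, 0, -11]
  [-9, -∞, -5, -∞, -5, 0]
D(4):
  [0, -∞, -13, -∞, -27, -18]
  [1, 0, -12, -∞, -14, -2]
  [-5, -∞, 0, -∞, -14, -5]
  [-7, -20, -2, 0, -16, -7]
  [-8, -9, -19, -∞, 0, -11]
  [-9, -∞, -5, -∞, -5, 0]
D(5):
  [0, -36, -13, -∞, -27, -18]
  [1, 0, -12, -∞, -14, -2]
  [-5, -23, 0, -∞, -14, -5]
  [-7, -20, -2, 0, -16, -7]
  [-8, -9, -19, -∞, 0, -11]
  [-9, -14, -5, -∞, -5, 0]
D(6):
  [0, -32, -13, -∞, -23, -18]
  [1, 0, -7, -∞, -7, -2]
  [-5, -19, 0, -∞, -10, -5]
  [-7, -20, -2, 0, -12, -7]
  [-8, -9, -16, -∞, 0, -11]
  [-9, -14, -5, -∞, -5, 0]
Answer: C*[5][4] = -5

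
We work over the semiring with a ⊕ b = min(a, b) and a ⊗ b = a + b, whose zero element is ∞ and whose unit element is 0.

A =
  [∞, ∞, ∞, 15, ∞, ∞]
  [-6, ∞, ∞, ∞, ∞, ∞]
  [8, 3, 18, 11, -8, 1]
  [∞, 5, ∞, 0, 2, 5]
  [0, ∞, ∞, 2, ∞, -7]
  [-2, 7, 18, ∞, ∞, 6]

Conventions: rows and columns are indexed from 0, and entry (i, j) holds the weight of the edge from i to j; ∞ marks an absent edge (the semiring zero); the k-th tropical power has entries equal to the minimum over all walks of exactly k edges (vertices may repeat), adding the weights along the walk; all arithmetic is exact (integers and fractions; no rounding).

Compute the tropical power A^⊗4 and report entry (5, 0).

A^⊗2:
  [∞, 20, ∞, 15, 17, 20]
  [∞, ∞, ∞, 9, ∞, ∞]
  [-8, 8, 19, -6, 10, -15]
  [-1, 5, 23, 0, 2, -5]
  [-9, 0, 11, 2, 4, -1]
  [1, 13, 24, 13, 10, 12]
A^⊗3:
  [14, 20, 38, 15, 17, 10]
  [∞, 14, ∞, 9, 11, 14]
  [-17, -8, 3, -6, -4, -9]
  [-7, 2, 13, 0, 2, -5]
  [-6, 6, 17, 2, 3, -3]
  [7, 18, 30, 12, 15, 3]
A^⊗4:
  [8, 17, 28, 15, 17, 10]
  [8, 14, 32, 9, 11, 4]
  [-14, -2, 9, -6, -5, -11]
  [-7, 2, 13, 0, 2, -5]
  [-5, 4, 15, 2, 4, -4]
  [1, 10, 21, 12, 14, 8]
Key observation: the optimum is the walk 5->2->4->5->0, with weight 18 + (-8) + (-7) + (-2) = 1.
Optimal value attained by: walk 5->2->4->5->0.
Answer: (A^⊗4)[5][0] = 1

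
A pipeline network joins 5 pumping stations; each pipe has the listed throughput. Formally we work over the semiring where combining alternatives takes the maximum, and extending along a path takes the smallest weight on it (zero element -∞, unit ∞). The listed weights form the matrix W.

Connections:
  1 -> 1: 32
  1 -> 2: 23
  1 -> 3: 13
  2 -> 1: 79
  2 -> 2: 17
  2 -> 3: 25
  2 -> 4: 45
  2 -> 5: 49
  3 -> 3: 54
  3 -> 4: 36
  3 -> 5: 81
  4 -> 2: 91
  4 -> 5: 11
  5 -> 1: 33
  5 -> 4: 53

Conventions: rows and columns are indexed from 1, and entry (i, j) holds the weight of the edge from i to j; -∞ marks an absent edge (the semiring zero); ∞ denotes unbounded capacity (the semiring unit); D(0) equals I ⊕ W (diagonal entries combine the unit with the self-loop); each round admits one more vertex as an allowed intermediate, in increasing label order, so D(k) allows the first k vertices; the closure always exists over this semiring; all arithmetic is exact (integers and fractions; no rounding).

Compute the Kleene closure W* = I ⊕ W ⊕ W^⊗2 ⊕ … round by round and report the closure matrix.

D(0):
  [∞, 23, 13, -∞, -∞]
  [79, ∞, 25, 45, 49]
  [-∞, -∞, ∞, 36, 81]
  [-∞, 91, -∞, ∞, 11]
  [33, -∞, -∞, 53, ∞]
D(1):
  [∞, 23, 13, -∞, -∞]
  [79, ∞, 25, 45, 49]
  [-∞, -∞, ∞, 36, 81]
  [-∞, 91, -∞, ∞, 11]
  [33, 23, 13, 53, ∞]
D(2):
  [∞, 23, 23, 23, 23]
  [79, ∞, 25, 45, 49]
  [-∞, -∞, ∞, 36, 81]
  [79, 91, 25, ∞, 49]
  [33, 23, 23, 53, ∞]
D(3):
  [∞, 23, 23, 23, 23]
  [79, ∞, 25, 45, 49]
  [-∞, -∞, ∞, 36, 81]
  [79, 91, 25, ∞, 49]
  [33, 23, 23, 53, ∞]
D(4):
  [∞, 23, 23, 23, 23]
  [79, ∞, 25, 45, 49]
  [36, 36, ∞, 36, 81]
  [79, 91, 25, ∞, 49]
  [53, 53, 25, 53, ∞]
D(5):
  [∞, 23, 23, 23, 23]
  [79, ∞, 25, 49, 49]
  [53, 53, ∞, 53, 81]
  [79, 91, 25, ∞, 49]
  [53, 53, 25, 53, ∞]
Answer: W* = [[∞, 23, 23, 23, 23], [79, ∞, 25, 49, 49], [53, 53, ∞, 53, 81], [79, 91, 25, ∞, 49], [53, 53, 25, 53, ∞]]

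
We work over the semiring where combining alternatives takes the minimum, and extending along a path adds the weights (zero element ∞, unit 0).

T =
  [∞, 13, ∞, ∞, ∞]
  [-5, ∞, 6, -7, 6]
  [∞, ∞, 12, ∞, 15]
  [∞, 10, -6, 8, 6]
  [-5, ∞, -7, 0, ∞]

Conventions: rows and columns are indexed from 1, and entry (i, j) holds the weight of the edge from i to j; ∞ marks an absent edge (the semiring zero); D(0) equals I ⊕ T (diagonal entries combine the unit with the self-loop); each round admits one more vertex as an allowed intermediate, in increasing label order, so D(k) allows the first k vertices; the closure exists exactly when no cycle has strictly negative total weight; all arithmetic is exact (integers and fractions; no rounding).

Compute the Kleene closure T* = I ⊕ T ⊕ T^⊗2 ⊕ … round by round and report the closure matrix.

D(0):
  [0, 13, ∞, ∞, ∞]
  [-5, 0, 6, -7, 6]
  [∞, ∞, 0, ∞, 15]
  [∞, 10, -6, 0, 6]
  [-5, ∞, -7, 0, 0]
D(1):
  [0, 13, ∞, ∞, ∞]
  [-5, 0, 6, -7, 6]
  [∞, ∞, 0, ∞, 15]
  [∞, 10, -6, 0, 6]
  [-5, 8, -7, 0, 0]
D(2):
  [0, 13, 19, 6, 19]
  [-5, 0, 6, -7, 6]
  [∞, ∞, 0, ∞, 15]
  [5, 10, -6, 0, 6]
  [-5, 8, -7, 0, 0]
D(3):
  [0, 13, 19, 6, 19]
  [-5, 0, 6, -7, 6]
  [∞, ∞, 0, ∞, 15]
  [5, 10, -6, 0, 6]
  [-5, 8, -7, 0, 0]
D(4):
  [0, 13, 0, 6, 12]
  [-5, 0, -13, -7, -1]
  [∞, ∞, 0, ∞, 15]
  [5, 10, -6, 0, 6]
  [-5, 8, -7, 0, 0]
D(5):
  [0, 13, 0, 6, 12]
  [-6, 0, -13, -7, -1]
  [10, 23, 0, 15, 15]
  [1, 10, -6, 0, 6]
  [-5, 8, -7, 0, 0]
Answer: T* = [[0, 13, 0, 6, 12], [-6, 0, -13, -7, -1], [10, 23, 0, 15, 15], [1, 10, -6, 0, 6], [-5, 8, -7, 0, 0]]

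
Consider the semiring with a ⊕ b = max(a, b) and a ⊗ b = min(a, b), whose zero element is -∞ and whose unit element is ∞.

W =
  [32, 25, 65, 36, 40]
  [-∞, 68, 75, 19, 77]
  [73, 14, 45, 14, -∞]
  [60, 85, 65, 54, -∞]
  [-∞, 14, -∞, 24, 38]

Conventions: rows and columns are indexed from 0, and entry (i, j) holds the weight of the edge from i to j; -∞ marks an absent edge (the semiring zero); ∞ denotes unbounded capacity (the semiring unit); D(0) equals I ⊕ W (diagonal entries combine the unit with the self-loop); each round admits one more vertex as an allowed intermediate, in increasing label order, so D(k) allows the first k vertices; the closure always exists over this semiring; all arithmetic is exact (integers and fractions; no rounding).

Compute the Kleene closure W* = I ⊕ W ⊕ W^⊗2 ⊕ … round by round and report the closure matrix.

D(0):
  [∞, 25, 65, 36, 40]
  [-∞, ∞, 75, 19, 77]
  [73, 14, ∞, 14, -∞]
  [60, 85, 65, ∞, -∞]
  [-∞, 14, -∞, 24, ∞]
D(1):
  [∞, 25, 65, 36, 40]
  [-∞, ∞, 75, 19, 77]
  [73, 25, ∞, 36, 40]
  [60, 85, 65, ∞, 40]
  [-∞, 14, -∞, 24, ∞]
D(2):
  [∞, 25, 65, 36, 40]
  [-∞, ∞, 75, 19, 77]
  [73, 25, ∞, 36, 40]
  [60, 85, 75, ∞, 77]
  [-∞, 14, 14, 24, ∞]
D(3):
  [∞, 25, 65, 36, 40]
  [73, ∞, 75, 36, 77]
  [73, 25, ∞, 36, 40]
  [73, 85, 75, ∞, 77]
  [14, 14, 14, 24, ∞]
D(4):
  [∞, 36, 65, 36, 40]
  [73, ∞, 75, 36, 77]
  [73, 36, ∞, 36, 40]
  [73, 85, 75, ∞, 77]
  [24, 24, 24, 24, ∞]
D(5):
  [∞, 36, 65, 36, 40]
  [73, ∞, 75, 36, 77]
  [73, 36, ∞, 36, 40]
  [73, 85, 75, ∞, 77]
  [24, 24, 24, 24, ∞]
Answer: W* = [[∞, 36, 65, 36, 40], [73, ∞, 75, 36, 77], [73, 36, ∞, 36, 40], [73, 85, 75, ∞, 77], [24, 24, 24, 24, ∞]]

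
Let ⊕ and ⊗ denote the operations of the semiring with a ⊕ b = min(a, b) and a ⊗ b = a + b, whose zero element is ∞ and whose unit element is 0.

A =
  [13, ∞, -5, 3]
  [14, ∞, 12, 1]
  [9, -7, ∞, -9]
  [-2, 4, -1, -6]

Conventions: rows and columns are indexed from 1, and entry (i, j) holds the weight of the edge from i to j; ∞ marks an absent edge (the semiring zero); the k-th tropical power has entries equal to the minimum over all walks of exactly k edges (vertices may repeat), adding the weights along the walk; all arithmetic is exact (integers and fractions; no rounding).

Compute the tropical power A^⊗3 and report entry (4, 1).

A^⊗2:
  [1, -12, 2, -14]
  [-1, 5, 0, -5]
  [-11, -5, -10, -15]
  [-8, -8, -7, -12]
A^⊗3:
  [-16, -10, -15, -20]
  [-7, -7, -6, -11]
  [-17, -17, -16, -21]
  [-14, -14, -13, -18]
Key observation: the optimum is the walk 4->4->4->1, with weight (-6) + (-6) + (-2) = -14.
Optimal value attained by: walk 4->4->4->1.
Answer: (A^⊗3)[4][1] = -14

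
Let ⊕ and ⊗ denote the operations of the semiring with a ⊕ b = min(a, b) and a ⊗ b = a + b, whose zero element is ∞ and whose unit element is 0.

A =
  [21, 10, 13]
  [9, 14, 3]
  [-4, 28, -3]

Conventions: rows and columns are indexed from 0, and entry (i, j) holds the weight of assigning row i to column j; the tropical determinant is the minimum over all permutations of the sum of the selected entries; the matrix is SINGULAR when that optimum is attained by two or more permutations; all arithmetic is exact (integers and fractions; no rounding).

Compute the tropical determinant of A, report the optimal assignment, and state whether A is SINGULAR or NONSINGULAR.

σ = (0, 1, 2): 21 + 14 + (-3) = 32
σ = (0, 2, 1): 21 + 3 + 28 = 52
σ = (1, 0, 2): 10 + 9 + (-3) = 16
σ = (1, 2, 0): 10 + 3 + (-4) = 9
σ = (2, 0, 1): 13 + 9 + 28 = 50
σ = (2, 1, 0): 13 + 14 + (-4) = 23
Optimal value attained by: σ = (1, 2, 0).
Answer: det⊕(A) = 9; verdict: NONSINGULAR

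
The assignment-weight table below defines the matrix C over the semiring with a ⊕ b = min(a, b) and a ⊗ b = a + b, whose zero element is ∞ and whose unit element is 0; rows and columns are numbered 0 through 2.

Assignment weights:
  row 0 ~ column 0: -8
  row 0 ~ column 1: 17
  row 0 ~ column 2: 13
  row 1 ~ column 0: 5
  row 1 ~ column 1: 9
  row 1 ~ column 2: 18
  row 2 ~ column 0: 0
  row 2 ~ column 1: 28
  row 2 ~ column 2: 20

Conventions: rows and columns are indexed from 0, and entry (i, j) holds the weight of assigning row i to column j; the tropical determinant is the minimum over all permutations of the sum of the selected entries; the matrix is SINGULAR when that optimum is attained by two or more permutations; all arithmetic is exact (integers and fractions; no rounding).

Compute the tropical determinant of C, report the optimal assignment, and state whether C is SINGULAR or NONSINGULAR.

σ = (0, 1, 2): (-8) + 9 + 20 = 21
σ = (0, 2, 1): (-8) + 18 + 28 = 38
σ = (1, 0, 2): 17 + 5 + 20 = 42
σ = (1, 2, 0): 17 + 18 + 0 = 35
σ = (2, 0, 1): 13 + 5 + 28 = 46
σ = (2, 1, 0): 13 + 9 + 0 = 22
Optimal value attained by: σ = (0, 1, 2).
Answer: det⊕(C) = 21; verdict: NONSINGULAR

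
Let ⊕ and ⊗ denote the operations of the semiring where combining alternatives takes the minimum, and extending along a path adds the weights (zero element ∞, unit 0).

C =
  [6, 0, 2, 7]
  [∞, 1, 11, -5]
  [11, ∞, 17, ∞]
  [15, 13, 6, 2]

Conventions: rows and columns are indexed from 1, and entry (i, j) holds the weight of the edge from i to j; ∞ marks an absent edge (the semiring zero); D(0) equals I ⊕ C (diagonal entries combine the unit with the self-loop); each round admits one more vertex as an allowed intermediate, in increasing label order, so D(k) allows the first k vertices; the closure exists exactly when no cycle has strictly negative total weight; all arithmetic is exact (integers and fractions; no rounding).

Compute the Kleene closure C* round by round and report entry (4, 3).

D(0):
  [0, 0, 2, 7]
  [∞, 0, 11, -5]
  [11, ∞, 0, ∞]
  [15, 13, 6, 0]
D(1):
  [0, 0, 2, 7]
  [∞, 0, 11, -5]
  [11, 11, 0, 18]
  [15, 13, 6, 0]
D(2):
  [0, 0, 2, -5]
  [∞, 0, 11, -5]
  [11, 11, 0, 6]
  [15, 13, 6, 0]
D(3):
  [0, 0, 2, -5]
  [22, 0, 11, -5]
  [11, 11, 0, 6]
  [15, 13, 6, 0]
D(4):
  [0, 0, 1, -5]
  [10, 0, 1, -5]
  [11, 11, 0, 6]
  [15, 13, 6, 0]
Answer: C*[4][3] = 6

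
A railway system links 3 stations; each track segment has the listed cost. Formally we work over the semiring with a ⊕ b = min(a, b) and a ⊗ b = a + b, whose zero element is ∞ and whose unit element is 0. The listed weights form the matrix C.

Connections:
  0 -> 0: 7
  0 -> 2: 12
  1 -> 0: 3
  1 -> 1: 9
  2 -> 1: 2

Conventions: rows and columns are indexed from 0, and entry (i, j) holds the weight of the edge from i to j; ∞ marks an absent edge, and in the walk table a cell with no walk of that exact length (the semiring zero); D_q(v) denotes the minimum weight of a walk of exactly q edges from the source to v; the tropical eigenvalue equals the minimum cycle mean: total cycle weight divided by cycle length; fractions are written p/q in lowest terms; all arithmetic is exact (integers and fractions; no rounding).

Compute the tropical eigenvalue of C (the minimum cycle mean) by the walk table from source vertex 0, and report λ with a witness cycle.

q=0: [0, ∞, ∞]
q=1: [7, ∞, 12]
q=2: [14, 14, 19]
q=3: [17, 21, 26]
Optimal cycle mean attained by: cycle 0->2->1->0, total 12 + 2 + 3, length 3.
Answer: λ = 17/3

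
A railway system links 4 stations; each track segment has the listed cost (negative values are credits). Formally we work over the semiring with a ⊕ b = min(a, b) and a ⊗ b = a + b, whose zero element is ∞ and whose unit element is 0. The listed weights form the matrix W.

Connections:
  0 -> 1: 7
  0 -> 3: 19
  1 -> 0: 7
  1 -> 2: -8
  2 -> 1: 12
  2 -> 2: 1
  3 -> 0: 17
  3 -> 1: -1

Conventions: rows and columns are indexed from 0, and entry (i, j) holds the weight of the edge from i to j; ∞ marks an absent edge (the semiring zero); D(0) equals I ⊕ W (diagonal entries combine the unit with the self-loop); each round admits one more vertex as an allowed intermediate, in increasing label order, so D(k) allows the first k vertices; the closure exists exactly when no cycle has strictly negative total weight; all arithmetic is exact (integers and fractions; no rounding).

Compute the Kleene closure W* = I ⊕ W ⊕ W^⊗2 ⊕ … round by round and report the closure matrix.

D(0):
  [0, 7, ∞, 19]
  [7, 0, -8, ∞]
  [∞, 12, 0, ∞]
  [17, -1, ∞, 0]
D(1):
  [0, 7, ∞, 19]
  [7, 0, -8, 26]
  [∞, 12, 0, ∞]
  [17, -1, ∞, 0]
D(2):
  [0, 7, -1, 19]
  [7, 0, -8, 26]
  [19, 12, 0, 38]
  [6, -1, -9, 0]
D(3):
  [0, 7, -1, 19]
  [7, 0, -8, 26]
  [19, 12, 0, 38]
  [6, -1, -9, 0]
D(4):
  [0, 7, -1, 19]
  [7, 0, -8, 26]
  [19, 12, 0, 38]
  [6, -1, -9, 0]
Answer: W* = [[0, 7, -1, 19], [7, 0, -8, 26], [19, 12, 0, 38], [6, -1, -9, 0]]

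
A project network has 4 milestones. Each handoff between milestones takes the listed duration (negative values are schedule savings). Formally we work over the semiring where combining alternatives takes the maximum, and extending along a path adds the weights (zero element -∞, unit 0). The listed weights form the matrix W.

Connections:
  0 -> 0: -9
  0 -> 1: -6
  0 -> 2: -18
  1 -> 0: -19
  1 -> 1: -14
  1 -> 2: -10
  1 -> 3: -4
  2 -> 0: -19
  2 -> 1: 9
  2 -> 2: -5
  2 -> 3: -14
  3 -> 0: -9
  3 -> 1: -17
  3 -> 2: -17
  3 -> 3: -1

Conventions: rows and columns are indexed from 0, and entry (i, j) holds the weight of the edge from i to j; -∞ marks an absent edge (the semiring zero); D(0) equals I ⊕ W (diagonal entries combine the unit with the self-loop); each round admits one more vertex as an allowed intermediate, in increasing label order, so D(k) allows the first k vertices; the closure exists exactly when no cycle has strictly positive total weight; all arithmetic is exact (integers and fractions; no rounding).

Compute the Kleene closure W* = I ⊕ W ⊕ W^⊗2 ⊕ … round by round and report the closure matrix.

D(0):
  [0, -6, -18, -∞]
  [-19, 0, -10, -4]
  [-19, 9, 0, -14]
  [-9, -17, -17, 0]
D(1):
  [0, -6, -18, -∞]
  [-19, 0, -10, -4]
  [-19, 9, 0, -14]
  [-9, -15, -17, 0]
D(2):
  [0, -6, -16, -10]
  [-19, 0, -10, -4]
  [-10, 9, 0, 5]
  [-9, -15, -17, 0]
D(3):
  [0, -6, -16, -10]
  [-19, 0, -10, -4]
  [-10, 9, 0, 5]
  [-9, -8, -17, 0]
D(4):
  [0, -6, -16, -10]
  [-13, 0, -10, -4]
  [-4, 9, 0, 5]
  [-9, -8, -17, 0]
Answer: W* = [[0, -6, -16, -10], [-13, 0, -10, -4], [-4, 9, 0, 5], [-9, -8, -17, 0]]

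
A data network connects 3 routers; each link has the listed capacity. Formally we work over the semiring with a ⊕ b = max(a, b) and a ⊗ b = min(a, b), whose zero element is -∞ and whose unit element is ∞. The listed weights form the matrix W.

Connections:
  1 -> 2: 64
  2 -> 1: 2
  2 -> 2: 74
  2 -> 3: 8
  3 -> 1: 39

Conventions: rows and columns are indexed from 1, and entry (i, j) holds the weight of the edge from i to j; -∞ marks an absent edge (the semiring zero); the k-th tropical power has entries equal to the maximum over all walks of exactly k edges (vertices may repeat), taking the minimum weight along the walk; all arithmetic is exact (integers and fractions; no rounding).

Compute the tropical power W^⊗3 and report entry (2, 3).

W^⊗2:
  [2, 64, 8]
  [8, 74, 8]
  [-∞, 39, -∞]
W^⊗3:
  [8, 64, 8]
  [8, 74, 8]
  [2, 39, 8]
Key observation: the optimum is the walk 2->2->2->3, with weight 74 min 74 min 8 = 8.
Optimal value attained by: walk 2->2->2->3.
Answer: (W^⊗3)[2][3] = 8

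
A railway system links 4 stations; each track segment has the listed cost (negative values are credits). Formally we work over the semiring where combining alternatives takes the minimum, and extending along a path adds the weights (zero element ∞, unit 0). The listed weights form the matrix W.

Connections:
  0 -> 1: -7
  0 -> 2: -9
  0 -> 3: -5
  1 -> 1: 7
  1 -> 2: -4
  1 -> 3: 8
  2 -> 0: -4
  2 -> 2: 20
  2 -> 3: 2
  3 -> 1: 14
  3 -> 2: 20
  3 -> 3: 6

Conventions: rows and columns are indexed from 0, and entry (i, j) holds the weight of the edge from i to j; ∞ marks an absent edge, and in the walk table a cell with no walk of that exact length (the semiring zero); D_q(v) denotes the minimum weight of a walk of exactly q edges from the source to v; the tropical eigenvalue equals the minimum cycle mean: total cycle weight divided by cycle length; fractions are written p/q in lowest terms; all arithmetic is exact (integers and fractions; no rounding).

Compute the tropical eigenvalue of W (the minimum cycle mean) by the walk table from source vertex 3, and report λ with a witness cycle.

q=0: [∞, ∞, ∞, 0]
q=1: [∞, 14, 20, 6]
q=2: [16, 20, 10, 12]
q=3: [6, 9, 7, 11]
q=4: [3, -1, -3, 1]
Optimal cycle mean attained by: cycle 0->2->0, total (-9) + (-4), length 2.
Answer: λ = -13/2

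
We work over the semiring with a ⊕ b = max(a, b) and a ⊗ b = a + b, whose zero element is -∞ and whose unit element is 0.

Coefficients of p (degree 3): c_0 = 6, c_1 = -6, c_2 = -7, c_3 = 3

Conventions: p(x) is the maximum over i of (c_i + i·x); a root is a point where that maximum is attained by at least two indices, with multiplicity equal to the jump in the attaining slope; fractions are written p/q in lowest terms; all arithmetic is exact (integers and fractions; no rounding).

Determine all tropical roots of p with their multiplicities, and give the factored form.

hull edge (i=0, c=6) to (i=3, c=3): slope -1, span 3
Factored form: p(x) = 3 ⊗ (x ⊕ 1) ⊗ (x ⊕ 1) ⊗ (x ⊕ 1)
Answer: roots = 1 (mult 3)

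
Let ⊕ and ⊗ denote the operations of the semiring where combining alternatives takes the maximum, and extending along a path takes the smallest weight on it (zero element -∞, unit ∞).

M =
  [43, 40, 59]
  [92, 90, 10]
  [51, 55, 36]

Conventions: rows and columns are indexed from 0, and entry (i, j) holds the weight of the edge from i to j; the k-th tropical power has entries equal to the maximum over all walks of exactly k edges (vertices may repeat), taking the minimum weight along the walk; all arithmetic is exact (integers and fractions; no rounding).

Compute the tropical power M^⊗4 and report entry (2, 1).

M^⊗2:
  [51, 55, 43]
  [90, 90, 59]
  [55, 55, 51]
M^⊗3:
  [55, 55, 51]
  [90, 90, 59]
  [55, 55, 55]
M^⊗4:
  [55, 55, 55]
  [90, 90, 59]
  [55, 55, 55]
Key observation: the optimum is the walk 2->1->1->1->1, with weight 55 min 90 min 90 min 90 = 55.
Optimal value attained by: walk 2->1->1->1->1.
Answer: (M^⊗4)[2][1] = 55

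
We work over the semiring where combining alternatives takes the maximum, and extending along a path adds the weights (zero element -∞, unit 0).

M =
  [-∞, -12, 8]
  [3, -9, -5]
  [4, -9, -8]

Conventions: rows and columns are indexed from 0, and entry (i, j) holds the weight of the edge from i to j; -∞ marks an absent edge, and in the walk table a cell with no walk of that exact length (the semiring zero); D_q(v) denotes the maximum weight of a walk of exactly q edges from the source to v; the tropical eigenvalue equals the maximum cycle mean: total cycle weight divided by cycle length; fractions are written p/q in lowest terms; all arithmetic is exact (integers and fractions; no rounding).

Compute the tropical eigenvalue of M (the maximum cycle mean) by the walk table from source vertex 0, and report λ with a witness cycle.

q=0: [0, -∞, -∞]
q=1: [-∞, -12, 8]
q=2: [12, -1, 0]
q=3: [4, 0, 20]
Optimal cycle mean attained by: cycle 0->2->0, total 8 + 4, length 2.
Answer: λ = 6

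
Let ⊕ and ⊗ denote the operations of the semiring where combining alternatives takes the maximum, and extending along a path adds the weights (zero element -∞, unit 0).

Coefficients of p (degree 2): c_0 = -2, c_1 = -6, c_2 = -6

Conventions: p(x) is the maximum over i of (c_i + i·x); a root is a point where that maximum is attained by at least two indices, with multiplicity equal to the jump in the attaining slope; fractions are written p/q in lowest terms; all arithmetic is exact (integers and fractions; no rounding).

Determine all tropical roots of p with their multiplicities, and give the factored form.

hull edge (i=0, c=-2) to (i=2, c=-6): slope -2, span 2
Factored form: p(x) = -6 ⊗ (x ⊕ 2) ⊗ (x ⊕ 2)
Answer: roots = 2 (mult 2)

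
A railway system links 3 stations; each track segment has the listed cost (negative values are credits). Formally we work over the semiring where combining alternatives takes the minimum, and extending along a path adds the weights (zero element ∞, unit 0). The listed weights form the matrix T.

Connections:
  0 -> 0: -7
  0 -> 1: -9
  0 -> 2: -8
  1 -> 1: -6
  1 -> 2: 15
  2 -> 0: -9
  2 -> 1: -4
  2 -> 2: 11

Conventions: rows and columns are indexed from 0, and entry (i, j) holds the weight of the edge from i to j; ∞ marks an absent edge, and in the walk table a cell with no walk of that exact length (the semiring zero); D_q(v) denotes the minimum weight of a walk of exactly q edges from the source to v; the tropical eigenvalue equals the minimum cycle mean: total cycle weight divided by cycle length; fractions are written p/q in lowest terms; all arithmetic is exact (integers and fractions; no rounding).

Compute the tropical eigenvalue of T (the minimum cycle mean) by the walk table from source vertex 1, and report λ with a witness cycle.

q=0: [∞, 0, ∞]
q=1: [∞, -6, 15]
q=2: [6, -12, 9]
q=3: [-1, -18, -2]
Optimal cycle mean attained by: cycle 0->2->0, total (-8) + (-9), length 2.
Answer: λ = -17/2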